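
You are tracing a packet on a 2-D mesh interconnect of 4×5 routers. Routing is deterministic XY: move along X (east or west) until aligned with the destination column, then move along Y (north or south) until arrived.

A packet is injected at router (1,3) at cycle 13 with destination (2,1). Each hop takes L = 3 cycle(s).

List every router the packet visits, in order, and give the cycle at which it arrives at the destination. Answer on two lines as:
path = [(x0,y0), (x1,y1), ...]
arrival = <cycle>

path = [(1,3), (2,3), (2,2), (2,1)]
arrival = 22

#0 — 1,3 | c13
#1 — 2,3 | c16 | E
#2 — 2,2 | c19 | S
#3 — 2,1 | c22 | S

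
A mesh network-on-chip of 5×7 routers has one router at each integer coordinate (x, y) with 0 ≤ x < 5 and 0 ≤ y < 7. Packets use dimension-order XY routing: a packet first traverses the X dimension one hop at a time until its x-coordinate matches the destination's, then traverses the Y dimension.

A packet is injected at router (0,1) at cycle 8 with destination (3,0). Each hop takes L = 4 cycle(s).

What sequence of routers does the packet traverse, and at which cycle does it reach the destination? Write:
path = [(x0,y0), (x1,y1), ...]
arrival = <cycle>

hop 0: (0,1) @ cyc 8
hop 1: (1,1) @ cyc 12  [E]
hop 2: (2,1) @ cyc 16  [E]
hop 3: (3,1) @ cyc 20  [E]
hop 4: (3,0) @ cyc 24  [S]

path = [(0,1), (1,1), (2,1), (3,1), (3,0)]
arrival = 24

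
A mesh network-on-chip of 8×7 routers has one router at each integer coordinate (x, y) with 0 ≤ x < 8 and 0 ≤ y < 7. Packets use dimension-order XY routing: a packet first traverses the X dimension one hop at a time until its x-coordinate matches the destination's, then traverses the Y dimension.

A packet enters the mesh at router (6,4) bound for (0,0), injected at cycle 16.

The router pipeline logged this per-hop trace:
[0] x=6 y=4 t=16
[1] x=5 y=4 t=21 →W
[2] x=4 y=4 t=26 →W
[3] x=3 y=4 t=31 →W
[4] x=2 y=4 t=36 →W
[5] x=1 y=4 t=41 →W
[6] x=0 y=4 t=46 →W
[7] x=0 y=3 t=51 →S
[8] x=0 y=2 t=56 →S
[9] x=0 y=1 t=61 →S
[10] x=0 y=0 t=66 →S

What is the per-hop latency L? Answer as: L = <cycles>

L = 5

From hop 0 (16) to hop 1 (21): +5 cycles.
That increment is L by definition: L = 5.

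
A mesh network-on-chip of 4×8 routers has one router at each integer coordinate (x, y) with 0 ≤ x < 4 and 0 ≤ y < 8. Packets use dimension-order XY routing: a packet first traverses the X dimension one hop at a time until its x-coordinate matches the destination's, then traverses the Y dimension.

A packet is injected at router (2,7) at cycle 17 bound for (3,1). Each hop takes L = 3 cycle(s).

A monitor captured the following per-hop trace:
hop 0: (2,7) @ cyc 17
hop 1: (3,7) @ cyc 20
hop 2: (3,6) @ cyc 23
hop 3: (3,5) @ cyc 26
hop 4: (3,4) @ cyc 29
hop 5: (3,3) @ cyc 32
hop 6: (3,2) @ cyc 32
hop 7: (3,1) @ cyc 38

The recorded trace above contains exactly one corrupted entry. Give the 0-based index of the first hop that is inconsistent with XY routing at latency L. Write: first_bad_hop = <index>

first_bad_hop = 6

  1: Δx=+1 Δy=+0 Δt=3 [ok]
  2: Δx=+0 Δy=-1 Δt=3 [ok]
  3: Δx=+0 Δy=-1 Δt=3 [ok]
  4: Δx=+0 Δy=-1 Δt=3 [ok]
  5: Δx=+0 Δy=-1 Δt=3 [ok]
  6: Δx=+0 Δy=-1 Δt=0 [BAD: Δcyc=0≠L]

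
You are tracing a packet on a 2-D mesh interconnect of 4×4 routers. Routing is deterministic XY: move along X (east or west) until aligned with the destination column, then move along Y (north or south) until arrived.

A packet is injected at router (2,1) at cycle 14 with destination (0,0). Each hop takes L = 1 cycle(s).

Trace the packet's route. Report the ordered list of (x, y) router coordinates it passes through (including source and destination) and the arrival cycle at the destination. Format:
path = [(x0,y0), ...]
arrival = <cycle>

  0. router=(2,1) cycle=14 (inject)
  1. router=(1,1) cycle=15 dir=W
  2. router=(0,1) cycle=16 dir=W
  3. router=(0,0) cycle=17 dir=S

path = [(2,1), (1,1), (0,1), (0,0)]
arrival = 17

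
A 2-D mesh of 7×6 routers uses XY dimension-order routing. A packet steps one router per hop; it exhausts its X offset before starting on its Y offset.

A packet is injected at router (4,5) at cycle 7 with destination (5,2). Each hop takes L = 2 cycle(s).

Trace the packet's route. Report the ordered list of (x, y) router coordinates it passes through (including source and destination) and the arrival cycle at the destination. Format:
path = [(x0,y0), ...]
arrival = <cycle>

#0 — 4,5 | c7
#1 — 5,5 | c9 | E
#2 — 5,4 | c11 | S
#3 — 5,3 | c13 | S
#4 — 5,2 | c15 | S

path = [(4,5), (5,5), (5,4), (5,3), (5,2)]
arrival = 15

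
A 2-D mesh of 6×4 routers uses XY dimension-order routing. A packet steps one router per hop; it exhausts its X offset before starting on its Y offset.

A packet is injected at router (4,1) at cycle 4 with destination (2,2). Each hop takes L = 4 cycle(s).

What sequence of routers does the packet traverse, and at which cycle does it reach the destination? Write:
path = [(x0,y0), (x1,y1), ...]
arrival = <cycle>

[0] x=4 y=1 t=4
[1] x=3 y=1 t=8 →W
[2] x=2 y=1 t=12 →W
[3] x=2 y=2 t=16 →N

path = [(4,1), (3,1), (2,1), (2,2)]
arrival = 16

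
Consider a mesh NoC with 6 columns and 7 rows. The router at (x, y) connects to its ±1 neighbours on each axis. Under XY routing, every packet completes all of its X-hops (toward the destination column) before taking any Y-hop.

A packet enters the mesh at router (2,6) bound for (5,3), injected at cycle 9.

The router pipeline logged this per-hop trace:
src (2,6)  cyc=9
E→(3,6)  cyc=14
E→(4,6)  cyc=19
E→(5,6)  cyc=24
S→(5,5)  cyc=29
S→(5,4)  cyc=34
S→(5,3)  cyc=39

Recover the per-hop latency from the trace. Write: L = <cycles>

L = 5

Δcyc across hop 0→1: 14 − 9 = 5.
One hop costs L cycles, so L = 5.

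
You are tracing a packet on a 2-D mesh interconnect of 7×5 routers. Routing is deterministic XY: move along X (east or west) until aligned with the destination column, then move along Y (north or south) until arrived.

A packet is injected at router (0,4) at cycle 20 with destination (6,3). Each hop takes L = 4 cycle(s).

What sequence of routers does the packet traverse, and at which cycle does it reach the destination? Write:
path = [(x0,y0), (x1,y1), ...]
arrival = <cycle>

  0. router=(0,4) cycle=20 (inject)
  1. router=(1,4) cycle=24 dir=E
  2. router=(2,4) cycle=28 dir=E
  3. router=(3,4) cycle=32 dir=E
  4. router=(4,4) cycle=36 dir=E
  5. router=(5,4) cycle=40 dir=E
  6. router=(6,4) cycle=44 dir=E
  7. router=(6,3) cycle=48 dir=S

path = [(0,4), (1,4), (2,4), (3,4), (4,4), (5,4), (6,4), (6,3)]
arrival = 48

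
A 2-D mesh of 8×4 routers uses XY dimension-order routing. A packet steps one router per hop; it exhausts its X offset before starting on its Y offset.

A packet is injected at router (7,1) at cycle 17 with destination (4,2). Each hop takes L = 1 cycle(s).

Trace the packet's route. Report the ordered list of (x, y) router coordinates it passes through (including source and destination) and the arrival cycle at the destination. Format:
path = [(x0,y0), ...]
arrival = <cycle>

path = [(7,1), (6,1), (5,1), (4,1), (4,2)]
arrival = 21

src (7,1)  cyc=17
W→(6,1)  cyc=18
W→(5,1)  cyc=19
W→(4,1)  cyc=20
N→(4,2)  cyc=21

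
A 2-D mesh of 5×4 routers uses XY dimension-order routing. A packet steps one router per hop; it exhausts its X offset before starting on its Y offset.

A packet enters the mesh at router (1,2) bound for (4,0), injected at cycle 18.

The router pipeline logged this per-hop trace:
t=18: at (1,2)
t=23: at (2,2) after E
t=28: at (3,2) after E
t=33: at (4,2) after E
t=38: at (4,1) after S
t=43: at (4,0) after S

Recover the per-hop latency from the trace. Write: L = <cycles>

From hop 0 (18) to hop 1 (23): +5 cycles.
That increment is L by definition: L = 5.

L = 5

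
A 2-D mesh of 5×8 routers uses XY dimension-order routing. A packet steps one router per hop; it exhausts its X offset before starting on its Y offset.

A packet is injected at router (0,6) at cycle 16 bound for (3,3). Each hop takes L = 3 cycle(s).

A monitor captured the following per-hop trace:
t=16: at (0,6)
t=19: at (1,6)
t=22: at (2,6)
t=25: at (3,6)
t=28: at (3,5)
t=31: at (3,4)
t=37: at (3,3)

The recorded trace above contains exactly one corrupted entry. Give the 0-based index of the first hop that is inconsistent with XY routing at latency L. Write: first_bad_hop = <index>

first_bad_hop = 6

  1: Δx=+1 Δy=+0 Δt=3 [ok]
  2: Δx=+1 Δy=+0 Δt=3 [ok]
  3: Δx=+1 Δy=+0 Δt=3 [ok]
  4: Δx=+0 Δy=-1 Δt=3 [ok]
  5: Δx=+0 Δy=-1 Δt=3 [ok]
  6: Δx=+0 Δy=-1 Δt=6 [BAD: Δcyc=6≠L]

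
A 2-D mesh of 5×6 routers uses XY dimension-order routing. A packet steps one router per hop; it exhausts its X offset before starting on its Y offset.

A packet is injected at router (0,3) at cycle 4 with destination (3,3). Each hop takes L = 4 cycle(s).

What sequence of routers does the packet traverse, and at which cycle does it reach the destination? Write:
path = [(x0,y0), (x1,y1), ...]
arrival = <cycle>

[0] x=0 y=3 t=4
[1] x=1 y=3 t=8 →E
[2] x=2 y=3 t=12 →E
[3] x=3 y=3 t=16 →E

path = [(0,3), (1,3), (2,3), (3,3)]
arrival = 16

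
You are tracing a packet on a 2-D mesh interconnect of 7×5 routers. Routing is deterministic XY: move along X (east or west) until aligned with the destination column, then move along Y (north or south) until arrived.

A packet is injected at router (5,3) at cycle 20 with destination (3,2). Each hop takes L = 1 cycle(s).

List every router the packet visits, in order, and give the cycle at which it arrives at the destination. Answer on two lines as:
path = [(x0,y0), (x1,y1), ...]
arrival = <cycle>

path = [(5,3), (4,3), (3,3), (3,2)]
arrival = 23

  0. router=(5,3) cycle=20 (inject)
  1. router=(4,3) cycle=21 dir=W
  2. router=(3,3) cycle=22 dir=W
  3. router=(3,2) cycle=23 dir=S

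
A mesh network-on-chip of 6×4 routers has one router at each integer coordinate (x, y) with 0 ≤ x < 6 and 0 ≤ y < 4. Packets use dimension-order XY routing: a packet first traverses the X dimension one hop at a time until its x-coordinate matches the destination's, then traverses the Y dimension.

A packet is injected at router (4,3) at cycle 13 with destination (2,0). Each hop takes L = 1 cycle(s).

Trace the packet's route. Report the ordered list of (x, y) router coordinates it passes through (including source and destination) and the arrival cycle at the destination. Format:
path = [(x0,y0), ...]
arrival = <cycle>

path = [(4,3), (3,3), (2,3), (2,2), (2,1), (2,0)]
arrival = 18

hop 0: (4,3) @ cyc 13
hop 1: (3,3) @ cyc 14  [W]
hop 2: (2,3) @ cyc 15  [W]
hop 3: (2,2) @ cyc 16  [S]
hop 4: (2,1) @ cyc 17  [S]
hop 5: (2,0) @ cyc 18  [S]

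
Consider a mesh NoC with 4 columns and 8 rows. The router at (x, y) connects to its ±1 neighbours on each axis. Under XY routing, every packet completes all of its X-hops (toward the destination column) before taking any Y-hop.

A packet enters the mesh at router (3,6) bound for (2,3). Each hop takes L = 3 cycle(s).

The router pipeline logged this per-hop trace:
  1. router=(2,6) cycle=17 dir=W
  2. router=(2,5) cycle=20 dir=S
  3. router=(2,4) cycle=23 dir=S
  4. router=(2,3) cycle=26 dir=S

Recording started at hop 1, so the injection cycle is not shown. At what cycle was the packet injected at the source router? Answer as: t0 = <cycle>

t0 = 14

The first recorded entry is hop 1 at cycle 17.
So t0 = 17 − 1·3 = 14.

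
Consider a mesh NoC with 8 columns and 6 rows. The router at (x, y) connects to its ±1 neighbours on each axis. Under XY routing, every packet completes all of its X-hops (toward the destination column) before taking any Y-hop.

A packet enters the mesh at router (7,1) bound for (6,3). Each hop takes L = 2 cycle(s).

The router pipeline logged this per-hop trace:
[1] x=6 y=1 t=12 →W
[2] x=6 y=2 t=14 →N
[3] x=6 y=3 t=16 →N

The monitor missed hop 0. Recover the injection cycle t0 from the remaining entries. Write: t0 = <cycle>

Hop 1 reached at cycle 12; hop k is at t0 + k·L.
So t0 = 12 − 1·2 = 10.

t0 = 10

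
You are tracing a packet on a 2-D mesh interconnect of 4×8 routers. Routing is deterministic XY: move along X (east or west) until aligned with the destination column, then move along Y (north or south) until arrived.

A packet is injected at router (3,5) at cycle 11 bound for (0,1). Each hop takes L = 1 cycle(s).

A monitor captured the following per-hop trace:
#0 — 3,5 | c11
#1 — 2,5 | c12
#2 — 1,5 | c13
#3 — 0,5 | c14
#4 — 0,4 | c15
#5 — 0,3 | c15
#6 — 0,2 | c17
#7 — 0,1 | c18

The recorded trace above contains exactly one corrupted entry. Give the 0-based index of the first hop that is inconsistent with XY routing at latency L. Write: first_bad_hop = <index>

first_bad_hop = 5

[1] (-1,+0) / 1c ⇒ ok
[2] (-1,+0) / 1c ⇒ ok
[3] (-1,+0) / 1c ⇒ ok
[4] (+0,-1) / 1c ⇒ ok
[5] (+0,-1) / 0c ⇒ BAD: Δcyc=0≠L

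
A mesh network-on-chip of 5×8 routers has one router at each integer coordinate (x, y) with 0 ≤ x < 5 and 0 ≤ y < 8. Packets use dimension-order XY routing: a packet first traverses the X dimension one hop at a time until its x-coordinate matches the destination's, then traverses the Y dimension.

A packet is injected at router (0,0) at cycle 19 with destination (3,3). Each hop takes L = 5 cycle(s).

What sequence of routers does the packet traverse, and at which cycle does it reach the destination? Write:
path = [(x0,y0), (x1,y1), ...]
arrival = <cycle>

  0. router=(0,0) cycle=19 (inject)
  1. router=(1,0) cycle=24 dir=E
  2. router=(2,0) cycle=29 dir=E
  3. router=(3,0) cycle=34 dir=E
  4. router=(3,1) cycle=39 dir=N
  5. router=(3,2) cycle=44 dir=N
  6. router=(3,3) cycle=49 dir=N

path = [(0,0), (1,0), (2,0), (3,0), (3,1), (3,2), (3,3)]
arrival = 49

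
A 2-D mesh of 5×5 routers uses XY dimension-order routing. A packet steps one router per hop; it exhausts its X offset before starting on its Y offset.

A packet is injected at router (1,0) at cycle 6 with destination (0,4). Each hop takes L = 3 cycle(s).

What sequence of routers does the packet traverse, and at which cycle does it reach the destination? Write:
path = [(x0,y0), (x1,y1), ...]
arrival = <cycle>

[0] x=1 y=0 t=6
[1] x=0 y=0 t=9 →W
[2] x=0 y=1 t=12 →N
[3] x=0 y=2 t=15 →N
[4] x=0 y=3 t=18 →N
[5] x=0 y=4 t=21 →N

path = [(1,0), (0,0), (0,1), (0,2), (0,3), (0,4)]
arrival = 21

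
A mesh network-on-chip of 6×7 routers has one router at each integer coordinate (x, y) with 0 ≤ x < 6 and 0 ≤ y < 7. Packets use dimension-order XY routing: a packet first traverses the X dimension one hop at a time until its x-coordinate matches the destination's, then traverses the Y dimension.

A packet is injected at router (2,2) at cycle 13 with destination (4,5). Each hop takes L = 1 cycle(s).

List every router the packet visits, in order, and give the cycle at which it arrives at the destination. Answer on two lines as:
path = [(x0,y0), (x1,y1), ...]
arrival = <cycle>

#0 — 2,2 | c13
#1 — 3,2 | c14 | E
#2 — 4,2 | c15 | E
#3 — 4,3 | c16 | N
#4 — 4,4 | c17 | N
#5 — 4,5 | c18 | N

path = [(2,2), (3,2), (4,2), (4,3), (4,4), (4,5)]
arrival = 18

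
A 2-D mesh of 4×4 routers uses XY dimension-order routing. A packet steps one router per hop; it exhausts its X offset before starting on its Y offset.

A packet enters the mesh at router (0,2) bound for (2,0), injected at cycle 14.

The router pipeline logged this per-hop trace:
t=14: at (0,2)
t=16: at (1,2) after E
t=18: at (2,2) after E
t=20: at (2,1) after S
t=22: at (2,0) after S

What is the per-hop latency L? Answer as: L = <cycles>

L = 2

Between hops 0 and 1 the cycle counter advances 16 − 14 = 2.
That increment is L by definition: L = 2.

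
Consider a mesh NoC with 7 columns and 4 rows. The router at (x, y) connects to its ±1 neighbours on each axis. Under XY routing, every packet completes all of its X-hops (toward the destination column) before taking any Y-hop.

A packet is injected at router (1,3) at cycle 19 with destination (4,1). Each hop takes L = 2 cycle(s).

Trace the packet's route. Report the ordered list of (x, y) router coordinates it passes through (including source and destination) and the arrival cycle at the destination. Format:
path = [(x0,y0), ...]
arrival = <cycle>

path = [(1,3), (2,3), (3,3), (4,3), (4,2), (4,1)]
arrival = 29

[0] x=1 y=3 t=19
[1] x=2 y=3 t=21 →E
[2] x=3 y=3 t=23 →E
[3] x=4 y=3 t=25 →E
[4] x=4 y=2 t=27 →S
[5] x=4 y=1 t=29 →S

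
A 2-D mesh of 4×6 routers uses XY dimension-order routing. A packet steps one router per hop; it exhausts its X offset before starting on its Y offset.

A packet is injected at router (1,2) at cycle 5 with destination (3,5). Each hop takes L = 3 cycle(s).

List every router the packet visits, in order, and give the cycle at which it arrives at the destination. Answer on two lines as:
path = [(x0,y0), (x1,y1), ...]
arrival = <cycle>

path = [(1,2), (2,2), (3,2), (3,3), (3,4), (3,5)]
arrival = 20

t=5: at (1,2)
t=8: at (2,2) after E
t=11: at (3,2) after E
t=14: at (3,3) after N
t=17: at (3,4) after N
t=20: at (3,5) after N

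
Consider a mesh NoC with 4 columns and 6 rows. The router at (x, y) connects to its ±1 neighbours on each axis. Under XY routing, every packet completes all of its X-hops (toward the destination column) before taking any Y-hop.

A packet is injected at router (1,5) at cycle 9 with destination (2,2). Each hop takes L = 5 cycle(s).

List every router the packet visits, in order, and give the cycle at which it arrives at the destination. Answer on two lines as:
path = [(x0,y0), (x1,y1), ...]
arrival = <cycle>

path = [(1,5), (2,5), (2,4), (2,3), (2,2)]
arrival = 29

hop 0: (1,5) @ cyc 9
hop 1: (2,5) @ cyc 14  [E]
hop 2: (2,4) @ cyc 19  [S]
hop 3: (2,3) @ cyc 24  [S]
hop 4: (2,2) @ cyc 29  [S]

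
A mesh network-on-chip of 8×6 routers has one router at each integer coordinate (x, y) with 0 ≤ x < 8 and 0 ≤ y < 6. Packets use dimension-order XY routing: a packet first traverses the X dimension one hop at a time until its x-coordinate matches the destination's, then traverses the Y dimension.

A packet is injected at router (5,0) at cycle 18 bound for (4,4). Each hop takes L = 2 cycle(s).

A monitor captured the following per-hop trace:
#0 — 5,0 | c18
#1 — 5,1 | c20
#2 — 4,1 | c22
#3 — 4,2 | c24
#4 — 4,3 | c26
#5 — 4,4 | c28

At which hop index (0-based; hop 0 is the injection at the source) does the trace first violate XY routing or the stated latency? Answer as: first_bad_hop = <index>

[1] (+0,+1) / 2c ⇒ BAD: Y-move but x=5≠4

first_bad_hop = 1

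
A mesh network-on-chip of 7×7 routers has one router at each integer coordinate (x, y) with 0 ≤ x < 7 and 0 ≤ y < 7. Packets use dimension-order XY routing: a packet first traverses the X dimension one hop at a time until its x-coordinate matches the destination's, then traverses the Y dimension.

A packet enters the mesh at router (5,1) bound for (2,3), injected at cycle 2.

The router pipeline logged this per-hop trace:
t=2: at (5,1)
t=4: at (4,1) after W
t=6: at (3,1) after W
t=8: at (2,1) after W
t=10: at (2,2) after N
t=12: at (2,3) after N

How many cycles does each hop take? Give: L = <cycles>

L = 2

cyc[1] − cyc[0] = 4 − 2 = 2.
Each hop adds L, hence L = 2.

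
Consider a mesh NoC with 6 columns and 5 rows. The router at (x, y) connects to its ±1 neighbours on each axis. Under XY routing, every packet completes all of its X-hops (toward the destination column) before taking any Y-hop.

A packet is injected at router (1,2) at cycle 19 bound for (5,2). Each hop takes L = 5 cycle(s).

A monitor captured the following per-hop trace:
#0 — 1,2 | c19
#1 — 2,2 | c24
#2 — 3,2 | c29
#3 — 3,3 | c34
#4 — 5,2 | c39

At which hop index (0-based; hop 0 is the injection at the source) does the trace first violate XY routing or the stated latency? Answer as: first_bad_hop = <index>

first_bad_hop = 3

[1] (+1,+0) / 5c ⇒ ok
[2] (+1,+0) / 5c ⇒ ok
[3] (+0,+1) / 5c ⇒ BAD: Y-move but x=3≠5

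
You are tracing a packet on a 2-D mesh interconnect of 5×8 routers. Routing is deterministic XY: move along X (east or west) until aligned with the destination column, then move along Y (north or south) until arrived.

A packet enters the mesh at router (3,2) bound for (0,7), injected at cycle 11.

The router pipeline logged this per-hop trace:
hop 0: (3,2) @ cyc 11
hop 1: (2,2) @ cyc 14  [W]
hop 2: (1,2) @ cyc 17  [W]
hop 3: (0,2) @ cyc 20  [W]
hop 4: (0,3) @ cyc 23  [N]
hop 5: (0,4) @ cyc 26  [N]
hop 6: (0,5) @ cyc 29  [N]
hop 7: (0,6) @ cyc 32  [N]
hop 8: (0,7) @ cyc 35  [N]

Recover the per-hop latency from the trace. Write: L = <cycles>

L = 3

Δcyc across hop 0→1: 14 − 11 = 3.
Each hop adds L, hence L = 3.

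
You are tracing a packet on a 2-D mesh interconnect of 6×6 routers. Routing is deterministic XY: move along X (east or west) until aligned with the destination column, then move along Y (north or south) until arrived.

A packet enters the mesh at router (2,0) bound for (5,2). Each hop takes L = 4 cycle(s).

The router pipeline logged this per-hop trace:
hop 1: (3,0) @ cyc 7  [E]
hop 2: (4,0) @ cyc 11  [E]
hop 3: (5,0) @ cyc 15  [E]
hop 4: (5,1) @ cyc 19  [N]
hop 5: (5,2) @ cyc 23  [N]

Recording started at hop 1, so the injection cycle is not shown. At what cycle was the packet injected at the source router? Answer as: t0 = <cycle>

cyc[1] = 7 and cyc[k] = t0 + k·L for every k.
t0 = cyc[1] − L = 7 − 4 = 3.

t0 = 3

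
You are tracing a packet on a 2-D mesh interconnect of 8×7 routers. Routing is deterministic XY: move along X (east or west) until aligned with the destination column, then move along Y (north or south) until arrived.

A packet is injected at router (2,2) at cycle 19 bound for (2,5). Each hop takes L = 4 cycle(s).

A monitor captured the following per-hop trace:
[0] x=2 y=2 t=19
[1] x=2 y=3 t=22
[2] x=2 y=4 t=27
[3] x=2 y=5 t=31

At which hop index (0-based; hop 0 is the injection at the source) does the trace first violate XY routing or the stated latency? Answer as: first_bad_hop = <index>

first_bad_hop = 1

hop 1: step (+0,+1), +3 cyc — BAD: Δcyc=3≠L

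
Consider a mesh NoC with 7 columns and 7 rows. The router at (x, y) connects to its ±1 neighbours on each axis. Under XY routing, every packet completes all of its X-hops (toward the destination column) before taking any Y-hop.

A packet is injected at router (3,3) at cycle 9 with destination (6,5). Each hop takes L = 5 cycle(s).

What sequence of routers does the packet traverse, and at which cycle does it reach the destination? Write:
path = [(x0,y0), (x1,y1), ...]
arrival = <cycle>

  0. router=(3,3) cycle=9 (inject)
  1. router=(4,3) cycle=14 dir=E
  2. router=(5,3) cycle=19 dir=E
  3. router=(6,3) cycle=24 dir=E
  4. router=(6,4) cycle=29 dir=N
  5. router=(6,5) cycle=34 dir=N

path = [(3,3), (4,3), (5,3), (6,3), (6,4), (6,5)]
arrival = 34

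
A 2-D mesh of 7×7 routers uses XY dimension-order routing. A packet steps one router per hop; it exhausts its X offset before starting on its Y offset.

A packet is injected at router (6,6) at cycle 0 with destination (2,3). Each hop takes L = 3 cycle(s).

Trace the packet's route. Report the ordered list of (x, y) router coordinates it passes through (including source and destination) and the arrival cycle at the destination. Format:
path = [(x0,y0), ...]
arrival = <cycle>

path = [(6,6), (5,6), (4,6), (3,6), (2,6), (2,5), (2,4), (2,3)]
arrival = 21

src (6,6)  cyc=0
W→(5,6)  cyc=3
W→(4,6)  cyc=6
W→(3,6)  cyc=9
W→(2,6)  cyc=12
S→(2,5)  cyc=15
S→(2,4)  cyc=18
S→(2,3)  cyc=21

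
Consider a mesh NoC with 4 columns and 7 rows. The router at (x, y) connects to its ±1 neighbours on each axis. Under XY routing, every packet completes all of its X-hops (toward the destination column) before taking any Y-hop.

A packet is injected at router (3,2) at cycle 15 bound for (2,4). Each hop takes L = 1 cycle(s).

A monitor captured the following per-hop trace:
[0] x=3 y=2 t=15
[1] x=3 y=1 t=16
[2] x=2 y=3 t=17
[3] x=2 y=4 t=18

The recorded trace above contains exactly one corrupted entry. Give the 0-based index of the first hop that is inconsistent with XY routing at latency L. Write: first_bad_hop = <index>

first_bad_hop = 1

  1: Δx=+0 Δy=-1 Δt=1 [BAD: Y-move but x=3≠2]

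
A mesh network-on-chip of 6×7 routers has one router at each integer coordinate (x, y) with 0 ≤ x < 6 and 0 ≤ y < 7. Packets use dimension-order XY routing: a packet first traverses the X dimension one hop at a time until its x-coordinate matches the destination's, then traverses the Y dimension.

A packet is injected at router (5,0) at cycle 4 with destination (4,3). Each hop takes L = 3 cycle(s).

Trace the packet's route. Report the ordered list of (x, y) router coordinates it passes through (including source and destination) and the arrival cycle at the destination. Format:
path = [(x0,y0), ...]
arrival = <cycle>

  0. router=(5,0) cycle=4 (inject)
  1. router=(4,0) cycle=7 dir=W
  2. router=(4,1) cycle=10 dir=N
  3. router=(4,2) cycle=13 dir=N
  4. router=(4,3) cycle=16 dir=N

path = [(5,0), (4,0), (4,1), (4,2), (4,3)]
arrival = 16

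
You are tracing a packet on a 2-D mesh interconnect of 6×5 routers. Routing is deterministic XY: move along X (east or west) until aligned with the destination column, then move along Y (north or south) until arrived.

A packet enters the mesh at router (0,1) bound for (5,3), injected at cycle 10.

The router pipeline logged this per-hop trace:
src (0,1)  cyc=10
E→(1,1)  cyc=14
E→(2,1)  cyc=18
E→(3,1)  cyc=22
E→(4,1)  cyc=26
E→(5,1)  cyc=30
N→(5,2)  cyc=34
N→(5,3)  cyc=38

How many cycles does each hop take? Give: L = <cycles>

L = 4

Δcyc across hop 0→1: 14 − 10 = 4.
One hop costs L cycles, so L = 4.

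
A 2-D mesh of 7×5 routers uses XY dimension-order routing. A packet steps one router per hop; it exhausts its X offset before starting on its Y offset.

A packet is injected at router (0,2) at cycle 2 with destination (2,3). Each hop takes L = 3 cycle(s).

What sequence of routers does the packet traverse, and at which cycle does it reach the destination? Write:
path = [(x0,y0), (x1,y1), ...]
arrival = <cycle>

src (0,2)  cyc=2
E→(1,2)  cyc=5
E→(2,2)  cyc=8
N→(2,3)  cyc=11

path = [(0,2), (1,2), (2,2), (2,3)]
arrival = 11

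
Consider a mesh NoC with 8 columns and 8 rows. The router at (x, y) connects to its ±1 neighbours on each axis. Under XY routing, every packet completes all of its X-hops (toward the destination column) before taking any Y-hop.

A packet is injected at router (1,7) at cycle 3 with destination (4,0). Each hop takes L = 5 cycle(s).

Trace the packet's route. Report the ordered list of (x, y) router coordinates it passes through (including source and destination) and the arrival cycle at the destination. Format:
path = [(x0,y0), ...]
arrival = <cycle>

t=3: at (1,7)
t=8: at (2,7) after E
t=13: at (3,7) after E
t=18: at (4,7) after E
t=23: at (4,6) after S
t=28: at (4,5) after S
t=33: at (4,4) after S
t=38: at (4,3) after S
t=43: at (4,2) after S
t=48: at (4,1) after S
t=53: at (4,0) after S

path = [(1,7), (2,7), (3,7), (4,7), (4,6), (4,5), (4,4), (4,3), (4,2), (4,1), (4,0)]
arrival = 53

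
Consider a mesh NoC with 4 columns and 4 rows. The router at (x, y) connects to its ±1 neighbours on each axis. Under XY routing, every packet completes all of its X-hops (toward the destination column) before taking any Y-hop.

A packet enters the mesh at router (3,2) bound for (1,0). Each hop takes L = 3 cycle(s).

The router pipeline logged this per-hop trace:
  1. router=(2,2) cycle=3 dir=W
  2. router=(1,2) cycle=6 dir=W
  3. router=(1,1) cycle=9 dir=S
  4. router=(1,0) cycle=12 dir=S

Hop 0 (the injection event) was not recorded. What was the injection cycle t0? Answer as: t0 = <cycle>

cyc[1] = 3 and cyc[k] = t0 + k·L for every k.
So t0 = 3 − 1·3 = 0.

t0 = 0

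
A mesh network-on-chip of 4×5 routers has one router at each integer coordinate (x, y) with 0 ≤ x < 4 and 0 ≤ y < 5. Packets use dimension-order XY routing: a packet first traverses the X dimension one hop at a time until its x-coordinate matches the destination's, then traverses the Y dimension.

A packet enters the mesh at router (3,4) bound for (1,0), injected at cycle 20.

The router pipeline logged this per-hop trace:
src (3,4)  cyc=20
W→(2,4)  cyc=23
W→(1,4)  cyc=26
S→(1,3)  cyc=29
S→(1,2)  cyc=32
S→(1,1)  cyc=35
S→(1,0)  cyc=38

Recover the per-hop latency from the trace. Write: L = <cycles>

Between hops 0 and 1 the cycle counter advances 23 − 20 = 3.
Each hop adds L, hence L = 3.

L = 3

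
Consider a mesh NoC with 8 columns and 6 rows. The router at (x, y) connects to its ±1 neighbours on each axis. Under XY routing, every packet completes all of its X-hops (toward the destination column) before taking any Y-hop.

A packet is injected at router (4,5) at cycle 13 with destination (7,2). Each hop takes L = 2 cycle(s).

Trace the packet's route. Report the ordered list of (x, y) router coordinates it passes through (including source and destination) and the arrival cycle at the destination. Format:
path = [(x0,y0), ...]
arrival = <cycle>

t=13: at (4,5)
t=15: at (5,5) after E
t=17: at (6,5) after E
t=19: at (7,5) after E
t=21: at (7,4) after S
t=23: at (7,3) after S
t=25: at (7,2) after S

path = [(4,5), (5,5), (6,5), (7,5), (7,4), (7,3), (7,2)]
arrival = 25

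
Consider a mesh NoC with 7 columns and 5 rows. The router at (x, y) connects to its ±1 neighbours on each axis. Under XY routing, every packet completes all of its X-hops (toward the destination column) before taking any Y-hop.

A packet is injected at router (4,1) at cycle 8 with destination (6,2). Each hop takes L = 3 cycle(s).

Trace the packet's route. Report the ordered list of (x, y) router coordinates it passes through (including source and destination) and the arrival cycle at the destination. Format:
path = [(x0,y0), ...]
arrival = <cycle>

path = [(4,1), (5,1), (6,1), (6,2)]
arrival = 17

src (4,1)  cyc=8
E→(5,1)  cyc=11
E→(6,1)  cyc=14
N→(6,2)  cyc=17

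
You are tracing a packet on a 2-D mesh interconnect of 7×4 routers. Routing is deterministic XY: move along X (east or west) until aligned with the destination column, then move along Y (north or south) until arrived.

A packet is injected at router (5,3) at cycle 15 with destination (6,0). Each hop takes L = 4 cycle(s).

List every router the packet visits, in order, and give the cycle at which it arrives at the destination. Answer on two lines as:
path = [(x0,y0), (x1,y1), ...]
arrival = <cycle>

path = [(5,3), (6,3), (6,2), (6,1), (6,0)]
arrival = 31

t=15: at (5,3)
t=19: at (6,3) after E
t=23: at (6,2) after S
t=27: at (6,1) after S
t=31: at (6,0) after S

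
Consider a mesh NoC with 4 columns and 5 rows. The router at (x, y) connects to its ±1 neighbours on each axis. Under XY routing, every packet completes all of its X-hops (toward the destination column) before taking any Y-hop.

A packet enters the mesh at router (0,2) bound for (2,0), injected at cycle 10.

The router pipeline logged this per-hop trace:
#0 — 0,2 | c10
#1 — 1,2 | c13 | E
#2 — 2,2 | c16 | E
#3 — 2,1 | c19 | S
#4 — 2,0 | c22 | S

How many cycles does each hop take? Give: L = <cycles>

L = 3

Δcyc across hop 0→1: 13 − 10 = 3.
Per-hop latency L = Δcyc = 3.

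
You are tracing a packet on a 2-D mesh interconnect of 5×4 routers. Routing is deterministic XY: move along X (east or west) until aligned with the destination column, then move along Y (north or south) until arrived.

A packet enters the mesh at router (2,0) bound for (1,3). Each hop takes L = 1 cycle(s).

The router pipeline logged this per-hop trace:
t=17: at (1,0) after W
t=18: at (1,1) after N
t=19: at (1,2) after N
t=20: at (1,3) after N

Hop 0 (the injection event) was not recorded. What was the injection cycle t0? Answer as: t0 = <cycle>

Hop 1 reached at cycle 17; hop k is at t0 + k·L.
So t0 = 17 − 1·1 = 16.

t0 = 16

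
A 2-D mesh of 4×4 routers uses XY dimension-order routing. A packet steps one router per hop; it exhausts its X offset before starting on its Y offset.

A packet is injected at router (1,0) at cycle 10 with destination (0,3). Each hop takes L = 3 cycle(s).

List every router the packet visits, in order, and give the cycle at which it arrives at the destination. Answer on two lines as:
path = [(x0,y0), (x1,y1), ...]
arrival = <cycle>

path = [(1,0), (0,0), (0,1), (0,2), (0,3)]
arrival = 22

  0. router=(1,0) cycle=10 (inject)
  1. router=(0,0) cycle=13 dir=W
  2. router=(0,1) cycle=16 dir=N
  3. router=(0,2) cycle=19 dir=N
  4. router=(0,3) cycle=22 dir=N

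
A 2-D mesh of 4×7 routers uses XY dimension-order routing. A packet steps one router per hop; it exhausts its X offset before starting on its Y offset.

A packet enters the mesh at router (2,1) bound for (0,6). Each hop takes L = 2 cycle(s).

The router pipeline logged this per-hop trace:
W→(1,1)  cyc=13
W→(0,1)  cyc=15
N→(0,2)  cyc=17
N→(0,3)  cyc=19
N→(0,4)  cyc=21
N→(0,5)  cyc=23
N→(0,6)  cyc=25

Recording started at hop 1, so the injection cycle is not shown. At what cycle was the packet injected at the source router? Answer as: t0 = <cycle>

Hop 1 reached at cycle 13; hop k is at t0 + k·L.
Therefore t0 = 13 − L = 11.

t0 = 11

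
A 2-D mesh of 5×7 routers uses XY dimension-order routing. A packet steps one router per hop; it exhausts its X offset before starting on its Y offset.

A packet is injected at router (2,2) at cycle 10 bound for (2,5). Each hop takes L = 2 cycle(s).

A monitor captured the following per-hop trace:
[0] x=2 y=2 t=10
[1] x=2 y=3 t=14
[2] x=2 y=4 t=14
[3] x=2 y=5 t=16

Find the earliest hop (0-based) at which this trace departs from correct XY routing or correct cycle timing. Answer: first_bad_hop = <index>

[1] (+0,+1) / 4c ⇒ BAD: Δcyc=4≠L

first_bad_hop = 1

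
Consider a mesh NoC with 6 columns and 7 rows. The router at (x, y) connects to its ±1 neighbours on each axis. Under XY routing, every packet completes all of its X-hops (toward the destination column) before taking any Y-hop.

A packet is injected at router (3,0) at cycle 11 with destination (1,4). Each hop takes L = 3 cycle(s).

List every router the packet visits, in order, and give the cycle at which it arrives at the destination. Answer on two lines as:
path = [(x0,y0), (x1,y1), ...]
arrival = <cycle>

path = [(3,0), (2,0), (1,0), (1,1), (1,2), (1,3), (1,4)]
arrival = 29

#0 — 3,0 | c11
#1 — 2,0 | c14 | W
#2 — 1,0 | c17 | W
#3 — 1,1 | c20 | N
#4 — 1,2 | c23 | N
#5 — 1,3 | c26 | N
#6 — 1,4 | c29 | N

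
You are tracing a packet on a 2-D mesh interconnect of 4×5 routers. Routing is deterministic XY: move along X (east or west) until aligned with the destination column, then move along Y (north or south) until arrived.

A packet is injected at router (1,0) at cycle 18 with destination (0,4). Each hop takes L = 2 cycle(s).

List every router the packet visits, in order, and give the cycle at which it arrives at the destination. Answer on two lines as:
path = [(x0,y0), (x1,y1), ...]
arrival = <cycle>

path = [(1,0), (0,0), (0,1), (0,2), (0,3), (0,4)]
arrival = 28

[0] x=1 y=0 t=18
[1] x=0 y=0 t=20 →W
[2] x=0 y=1 t=22 →N
[3] x=0 y=2 t=24 →N
[4] x=0 y=3 t=26 →N
[5] x=0 y=4 t=28 →N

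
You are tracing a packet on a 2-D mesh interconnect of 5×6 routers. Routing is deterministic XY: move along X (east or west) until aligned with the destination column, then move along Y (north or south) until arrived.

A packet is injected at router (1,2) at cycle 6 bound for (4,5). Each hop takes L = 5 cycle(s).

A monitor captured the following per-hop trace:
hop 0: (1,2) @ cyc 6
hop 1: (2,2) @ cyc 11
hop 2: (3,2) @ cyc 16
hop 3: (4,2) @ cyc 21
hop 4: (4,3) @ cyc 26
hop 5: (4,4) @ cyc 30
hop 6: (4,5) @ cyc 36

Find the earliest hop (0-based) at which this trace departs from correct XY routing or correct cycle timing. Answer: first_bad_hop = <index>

  1: Δx=+1 Δy=+0 Δt=5 [ok]
  2: Δx=+1 Δy=+0 Δt=5 [ok]
  3: Δx=+1 Δy=+0 Δt=5 [ok]
  4: Δx=+0 Δy=+1 Δt=5 [ok]
  5: Δx=+0 Δy=+1 Δt=4 [BAD: Δcyc=4≠L]

first_bad_hop = 5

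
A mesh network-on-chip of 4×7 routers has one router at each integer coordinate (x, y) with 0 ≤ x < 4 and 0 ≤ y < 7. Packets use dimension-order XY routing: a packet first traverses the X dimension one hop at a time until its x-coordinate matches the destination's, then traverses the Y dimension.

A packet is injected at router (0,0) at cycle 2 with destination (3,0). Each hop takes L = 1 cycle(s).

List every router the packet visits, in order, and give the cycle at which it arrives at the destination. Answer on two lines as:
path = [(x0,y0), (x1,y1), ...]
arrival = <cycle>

[0] x=0 y=0 t=2
[1] x=1 y=0 t=3 →E
[2] x=2 y=0 t=4 →E
[3] x=3 y=0 t=5 →E

path = [(0,0), (1,0), (2,0), (3,0)]
arrival = 5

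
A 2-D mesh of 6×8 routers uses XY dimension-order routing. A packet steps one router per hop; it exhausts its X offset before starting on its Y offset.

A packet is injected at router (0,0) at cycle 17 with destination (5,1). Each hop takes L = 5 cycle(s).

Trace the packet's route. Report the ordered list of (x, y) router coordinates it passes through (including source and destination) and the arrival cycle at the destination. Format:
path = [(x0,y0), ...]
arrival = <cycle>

t=17: at (0,0)
t=22: at (1,0) after E
t=27: at (2,0) after E
t=32: at (3,0) after E
t=37: at (4,0) after E
t=42: at (5,0) after E
t=47: at (5,1) after N

path = [(0,0), (1,0), (2,0), (3,0), (4,0), (5,0), (5,1)]
arrival = 47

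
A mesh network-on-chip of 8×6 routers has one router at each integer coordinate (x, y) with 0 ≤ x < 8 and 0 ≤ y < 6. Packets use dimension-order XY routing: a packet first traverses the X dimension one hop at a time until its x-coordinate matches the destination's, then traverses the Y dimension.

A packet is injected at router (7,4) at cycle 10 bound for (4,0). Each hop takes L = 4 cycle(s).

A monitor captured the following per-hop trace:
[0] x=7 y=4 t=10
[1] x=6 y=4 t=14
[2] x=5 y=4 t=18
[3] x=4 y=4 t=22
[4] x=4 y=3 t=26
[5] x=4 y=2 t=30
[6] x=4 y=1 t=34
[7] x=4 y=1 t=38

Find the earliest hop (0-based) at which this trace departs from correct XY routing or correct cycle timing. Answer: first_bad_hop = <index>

first_bad_hop = 7

hop 1: step (-1,+0), +4 cyc — ok
hop 2: step (-1,+0), +4 cyc — ok
hop 3: step (-1,+0), +4 cyc — ok
hop 4: step (+0,-1), +4 cyc — ok
hop 5: step (+0,-1), +4 cyc — ok
hop 6: step (+0,-1), +4 cyc — ok
hop 7: step (+0,+0), +4 cyc — BAD: non-unit step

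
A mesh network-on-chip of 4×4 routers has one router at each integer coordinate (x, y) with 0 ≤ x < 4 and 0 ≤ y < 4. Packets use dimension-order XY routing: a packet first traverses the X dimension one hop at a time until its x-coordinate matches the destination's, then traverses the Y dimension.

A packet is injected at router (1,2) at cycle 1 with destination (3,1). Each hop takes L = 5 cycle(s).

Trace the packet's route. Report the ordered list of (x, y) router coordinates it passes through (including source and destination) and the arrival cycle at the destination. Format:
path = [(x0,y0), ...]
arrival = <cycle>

path = [(1,2), (2,2), (3,2), (3,1)]
arrival = 16

#0 — 1,2 | c1
#1 — 2,2 | c6 | E
#2 — 3,2 | c11 | E
#3 — 3,1 | c16 | S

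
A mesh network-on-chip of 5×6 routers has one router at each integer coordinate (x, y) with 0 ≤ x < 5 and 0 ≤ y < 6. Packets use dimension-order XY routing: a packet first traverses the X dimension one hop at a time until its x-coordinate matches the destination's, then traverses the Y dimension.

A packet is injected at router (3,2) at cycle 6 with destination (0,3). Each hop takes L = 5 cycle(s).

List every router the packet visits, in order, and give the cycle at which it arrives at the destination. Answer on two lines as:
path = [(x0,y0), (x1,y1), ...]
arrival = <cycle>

path = [(3,2), (2,2), (1,2), (0,2), (0,3)]
arrival = 26

#0 — 3,2 | c6
#1 — 2,2 | c11 | W
#2 — 1,2 | c16 | W
#3 — 0,2 | c21 | W
#4 — 0,3 | c26 | N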